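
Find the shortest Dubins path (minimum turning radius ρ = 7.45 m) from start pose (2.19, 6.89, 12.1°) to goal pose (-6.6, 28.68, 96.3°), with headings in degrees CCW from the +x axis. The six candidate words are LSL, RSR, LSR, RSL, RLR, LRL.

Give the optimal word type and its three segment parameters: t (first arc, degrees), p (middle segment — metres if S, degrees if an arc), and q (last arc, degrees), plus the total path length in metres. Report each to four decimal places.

Let ψ = atan2(Δy, Δx) = atan2(21.79, -8.79) = 111.9690° be the start→goal bearing.
Normalize: d = |goal − start| / ρ = 23.496132/7.45 = 3.153843, α = (θ_start − ψ) mod 360° = 260.1310° = 4.540143 rad, β = (θ_goal − ψ) mod 360° = 344.3310° = 6.009710 rad.
Common terms: sin α = -0.985202, cos α = -0.171395, sin β = -0.270079, cos β = 0.962838, cos(α−β) = 0.101056, d² = 9.946727. Work in radians in the unit-radius frame; every candidate has L = ρ·(t + p + q).
LSL: p² = 2 + d² − 2cos(α−β) + 2d(sin α − sin β) = 7.233839; p = √p² = 2.689580; φ = atan2(cos β − cos α, d + sin α − sin β) = 0.435335 rad; t = (φ − α) mod 2π = 2.178377 rad, q = (β − φ) mod 2π = 5.574376 rad → L = 7.45·(2.178377 + 2.689580 + 5.574376) = 7.45·10.442332 = 77.795375 m
RSR: p² = 2 + d² − 2cos(α−β) + 2d(sin β − sin α) = 16.255389; p = √p² = 4.031797; φ = atan2(cos α − cos β, d − sin α + sin β) = -0.285172 rad; t = (α − φ) mod 2π = 4.825315 rad, q = (φ − β) mod 2π = 6.271489 rad → L = 7.45·(4.825315 + 4.031797 + 6.271489) = 7.45·15.128601 = 112.708075 m
LSR: p² = d² − 2 + 2cos(α−β) + 2d(sin α + sin β) = 0.230920; p = √p² = 0.480541; φ = atan2(−cos α − cos β, d + sin α + sin β) − atan2(−2, p) = 0.940036 rad; t = (φ − α) mod 2π = 2.683078 rad, q = (φ − β) mod 2π = 1.213511 rad → L = 7.45·(2.683078 + 0.480541 + 1.213511) = 7.45·4.377130 = 32.609618 m
RSL: p² = d² − 2 + 2cos(α−β) − 2d(sin α + sin β) = 16.066759; p = √p² = 4.008336; φ = atan2(cos α + cos β, d − sin α − sin β) − atan2(2, p) = -0.285206 rad; t = (α − φ) mod 2π = 4.825349 rad, q = (β − φ) mod 2π = 0.011731 rad → L = 7.45·(4.825349 + 4.008336 + 0.011731) = 7.45·8.845416 = 65.898348 m
RLR: c = (6 − d² + 2cos(α−β) + 2d(sin α − sin β))/8 = -1.031924, |c| > 1 → infeasible
LRL: c = (6 − d² + 2cos(α−β) − 2d(sin α − sin β))/8 = 0.095770; p = 2π − arccos c = 4.808306 rad; φ = atan2(cos β − cos α, d + sin α − sin β) = 0.435335 rad; t = (φ − α + p/2) mod 2π = 4.582530 rad, q = (β − α − t + p) mod 2π = 1.695343 rad → L = 7.45·(4.582530 + 4.808306 + 1.695343) = 7.45·11.086179 = 82.592037 m
Shortest: LSR with L = 32.609618 m ≈ 32.6096 m
Convert LSR to answer units (arcs ×180/π): t = 2.683078·180/π = 153.7290°, p = ρ·p = 7.45·0.480541 = 3.5800 m, q = 1.213511·180/π = 69.5290°, L = 32.6096 m.

LSR: t = 153.7290°, p = 3.5800 m, q = 69.5290°, L = 32.6096 m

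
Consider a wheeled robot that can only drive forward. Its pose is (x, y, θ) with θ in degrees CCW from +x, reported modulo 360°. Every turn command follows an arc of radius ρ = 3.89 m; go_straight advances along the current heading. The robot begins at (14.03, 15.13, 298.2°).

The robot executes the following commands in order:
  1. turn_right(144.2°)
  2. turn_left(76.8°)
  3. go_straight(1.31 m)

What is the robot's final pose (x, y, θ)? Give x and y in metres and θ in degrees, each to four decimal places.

(3.3487, 7.7426, 230.8000°)

set_pose: (x, y, θ) = (14.0300, 15.1300, 298.2000°), ρ = 3.89
turn_right(144.2°): centre at ρ to the right, rotate −144.2° → (8.8965, 9.7955, 154.0000°)
turn_left(76.8°): centre at ρ to the left, rotate +76.8° → (4.1767, 8.7578, 230.8000°)
go_straight(1.31): x += 1.31·cos θ, y += 1.31·sin θ → (3.3487, 7.7426, 230.8000°)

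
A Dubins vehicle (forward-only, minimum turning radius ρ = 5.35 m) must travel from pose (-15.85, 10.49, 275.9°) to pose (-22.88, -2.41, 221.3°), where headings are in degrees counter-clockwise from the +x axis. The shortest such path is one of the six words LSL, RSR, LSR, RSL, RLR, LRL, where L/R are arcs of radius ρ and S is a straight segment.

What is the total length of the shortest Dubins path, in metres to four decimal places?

14.9397 m

Let ψ = atan2(Δy, Δx) = atan2(-12.90, -7.03) = -118.5887° be the start→goal bearing.
Normalize: d = |goal − start| / ρ = 14.691184/5.35 = 2.746016, α = (θ_start − ψ) mod 360° = 34.4887° = 0.601941 rad, β = (θ_goal − ψ) mod 360° = 339.8887° = 5.932176 rad.
Common terms: sin α = 0.566243, cos α = 0.824238, sin β = -0.343845, cos β = 0.939026, cos(α−β) = 0.579281, d² = 7.540603. Work in radians in the unit-radius frame; every candidate has L = ρ·(t + p + q).
LSL: p² = 2 + d² − 2cos(α−β) + 2d(sin α − sin β) = 13.380276; p = √p² = 3.657906; φ = atan2(cos β − cos α, d + sin α − sin β) = 0.031386 rad; t = (φ − α) mod 2π = 5.712630 rad, q = (β − φ) mod 2π = 5.900790 rad → L = 5.35·(5.712630 + 3.657906 + 5.900790) = 5.35·15.271327 = 81.701598 m
RSR: p² = 2 + d² − 2cos(α−β) + 2d(sin β − sin α) = 3.383805; p = √p² = 1.839512; φ = atan2(cos α − cos β, d − sin α + sin β) = -0.062442 rad; t = (α − φ) mod 2π = 0.664383 rad, q = (φ − β) mod 2π = 0.288567 rad → L = 5.35·(0.664383 + 1.839512 + 0.288567) = 5.35·2.792462 = 14.939671 m
LSR: p² = d² − 2 + 2cos(α−β) + 2d(sin α + sin β) = 7.920581; p = √p² = 2.814353; φ = atan2(−cos α − cos β, d + sin α + sin β) − atan2(−2, p) = 0.081831 rad; t = (φ − α) mod 2π = 5.763075 rad, q = (φ − β) mod 2π = 0.432839 rad → L = 5.35·(5.763075 + 2.814353 + 0.432839) = 5.35·9.010267 = 48.204929 m
RSL: p² = d² − 2 + 2cos(α−β) − 2d(sin α + sin β) = 5.477749; p = √p² = 2.340459; φ = atan2(cos α + cos β, d − sin α − sin β) − atan2(2, p) = -0.097264 rad; t = (α − φ) mod 2π = 0.699205 rad, q = (β − φ) mod 2π = 6.029440 rad → L = 5.35·(0.699205 + 2.340459 + 6.029440) = 5.35·9.069104 = 48.519704 m
RLR: c = (6 − d² + 2cos(α−β) + 2d(sin α − sin β))/8 = 0.577024; p = 2π − arccos c = 5.327470 rad; φ = atan2(cos α − cos β, d − sin α + sin β) = -0.062442 rad; t = (α − φ + p/2) mod 2π = 3.328118 rad, q = (α − β − t + p) mod 2π = 2.952302 rad → L = 5.35·(3.328118 + 5.327470 + 2.952302) = 5.35·11.607889 = 62.102206 m
LRL: c = (6 − d² + 2cos(α−β) − 2d(sin α − sin β))/8 = -0.672534; p = 2π − arccos c = 3.974761 rad; φ = atan2(cos β − cos α, d + sin α − sin β) = 0.031386 rad; t = (φ − α + p/2) mod 2π = 1.416826 rad, q = (β − α − t + p) mod 2π = 1.604986 rad → L = 5.35·(1.416826 + 3.974761 + 1.604986) = 5.35·6.996572 = 37.431660 m
Shortest: RSR with L = 14.939671 m ≈ 14.9397 m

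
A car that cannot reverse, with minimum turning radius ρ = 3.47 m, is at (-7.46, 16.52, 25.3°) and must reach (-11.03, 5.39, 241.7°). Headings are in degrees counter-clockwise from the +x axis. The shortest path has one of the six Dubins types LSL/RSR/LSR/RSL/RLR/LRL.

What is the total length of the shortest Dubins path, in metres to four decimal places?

Let ψ = atan2(Δy, Δx) = atan2(-11.13, -3.57) = -107.7839° be the start→goal bearing.
Normalize: d = |goal − start| / ρ = 11.688533/3.47 = 3.368453, α = (θ_start − ψ) mod 360° = 133.0839° = 2.322752 rad, β = (θ_goal − ψ) mod 360° = 349.4839° = 6.099645 rad.
Common terms: sin α = 0.730354, cos α = -0.683068, sin β = -0.182512, cos β = 0.983204, cos(α−β) = -0.804894, d² = 11.346477. Work in radians in the unit-radius frame; every candidate has L = ρ·(t + p + q).
LSL: p² = 2 + d² − 2cos(α−β) + 2d(sin α − sin β) = 21.106161; p = √p² = 4.594144; φ = atan2(cos β − cos α, d + sin α − sin β) = 0.371158 rad; t = (φ − α) mod 2π = 4.331591 rad, q = (β − φ) mod 2π = 5.728487 rad → L = 3.47·(4.331591 + 4.594144 + 5.728487) = 3.47·14.654222 = 50.850150 m
RSR: p² = 2 + d² − 2cos(α−β) + 2d(sin β − sin α) = 8.806369; p = √p² = 2.967553; φ = atan2(cos α − cos β, d − sin α + sin β) = -0.596194 rad; t = (α − φ) mod 2π = 2.918946 rad, q = (φ − β) mod 2π = 5.870532 rad → L = 3.47·(2.918946 + 2.967553 + 5.870532) = 3.47·11.757031 = 40.796897 m
LSR: p² = d² − 2 + 2cos(α−β) + 2d(sin α + sin β) = 11.427453; p = √p² = 3.380452; φ = atan2(−cos α − cos β, d + sin α + sin β) − atan2(−2, p) = 0.457759 rad; t = (φ − α) mod 2π = 4.418193 rad, q = (φ − β) mod 2π = 0.641300 rad → L = 3.47·(4.418193 + 3.380452 + 0.641300) = 3.47·8.439945 = 29.286608 m
RSL: p² = d² − 2 + 2cos(α−β) − 2d(sin α + sin β) = 4.045927; p = √p² = 2.011449; φ = atan2(cos α + cos β, d − sin α − sin β) − atan2(2, p) = -0.676535 rad; t = (α − φ) mod 2π = 2.999287 rad, q = (β − φ) mod 2π = 0.492994 rad → L = 3.47·(2.999287 + 2.011449 + 0.492994) = 3.47·5.503730 = 19.097945 m
RLR: c = (6 − d² + 2cos(α−β) + 2d(sin α − sin β))/8 = -0.100796; p = 2π − arccos c = 4.611421 rad; φ = atan2(cos α − cos β, d − sin α + sin β) = -0.596194 rad; t = (α − φ + p/2) mod 2π = 5.224657 rad, q = (α − β − t + p) mod 2π = 1.893058 rad → L = 3.47·(5.224657 + 4.611421 + 1.893058) = 3.47·11.729135 = 40.700100 m
LRL: c = (6 − d² + 2cos(α−β) − 2d(sin α − sin β))/8 = -1.638270, |c| > 1 → infeasible
Shortest: RSL with L = 19.097945 m ≈ 19.0979 m

19.0979 m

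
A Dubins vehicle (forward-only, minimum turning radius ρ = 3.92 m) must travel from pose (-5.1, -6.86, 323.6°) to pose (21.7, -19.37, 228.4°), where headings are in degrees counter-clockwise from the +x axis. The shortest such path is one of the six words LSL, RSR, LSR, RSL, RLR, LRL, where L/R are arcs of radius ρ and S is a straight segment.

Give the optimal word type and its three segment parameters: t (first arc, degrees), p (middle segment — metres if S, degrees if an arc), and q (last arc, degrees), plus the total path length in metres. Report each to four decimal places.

LSR: t = 23.2999°, p = 23.9425 m, q = 118.4999°, L = 33.6440 m

Let ψ = atan2(Δy, Δx) = atan2(-12.51, 26.80) = -25.0227° be the start→goal bearing.
Normalize: d = |goal − start| / ρ = 29.576005/3.92 = 7.544899, α = (θ_start − ψ) mod 360° = 348.6227° = 6.084615 rad, β = (θ_goal − ψ) mod 360° = 253.4227° = 4.423061 rad.
Common terms: sin α = -0.197268, cos α = 0.980350, sin β = -0.958436, cos β = -0.285308, cos(α−β) = -0.090633, d² = 56.925506. Work in radians in the unit-radius frame; every candidate has L = ρ·(t + p + q).
LSL: p² = 2 + d² − 2cos(α−β) + 2d(sin α − sin β) = 70.592639; p = √p² = 8.401943; φ = atan2(cos β − cos α, d + sin α − sin β) = -0.151214 rad; t = (φ − α) mod 2π = 0.047356 rad, q = (β − φ) mod 2π = 4.574276 rad → L = 3.92·(0.047356 + 8.401943 + 4.574276) = 3.92·13.023574 = 51.052412 m
RSR: p² = 2 + d² − 2cos(α−β) + 2d(sin β − sin α) = 47.620904; p = √p² = 6.900790; φ = atan2(cos α − cos β, d − sin α + sin β) = 0.184452 rad; t = (α − φ) mod 2π = 5.900163 rad, q = (φ − β) mod 2π = 2.044576 rad → L = 3.92·(5.900163 + 6.900790 + 2.044576) = 3.92·14.845529 = 58.194473 m
LSR: p² = d² − 2 + 2cos(α−β) + 2d(sin α + sin β) = 37.304899; p = √p² = 6.107774; φ = atan2(−cos α − cos β, d + sin α + sin β) − atan2(−2, p) = 0.208090 rad; t = (φ − α) mod 2π = 0.406660 rad, q = (φ − β) mod 2π = 2.068214 rad → L = 3.92·(0.406660 + 6.107774 + 2.068214) = 3.92·8.582648 = 33.643980 m
RSL: p² = d² − 2 + 2cos(α−β) − 2d(sin α + sin β) = 72.183583; p = √p² = 8.496092; φ = atan2(cos α + cos β, d − sin α − sin β) − atan2(2, p) = -0.151478 rad; t = (α − φ) mod 2π = 6.236093 rad, q = (β − φ) mod 2π = 4.574539 rad → L = 3.92·(6.236093 + 8.496092 + 4.574539) = 3.92·19.306725 = 75.682361 m
RLR: c = (6 − d² + 2cos(α−β) + 2d(sin α − sin β))/8 = -4.952613, |c| > 1 → infeasible
LRL: c = (6 − d² + 2cos(α−β) − 2d(sin α − sin β))/8 = -7.824080, |c| > 1 → infeasible
Shortest: LSR with L = 33.643980 m ≈ 33.6440 m
Convert LSR to answer units (arcs ×180/π): t = 0.406660·180/π = 23.2999°, p = ρ·p = 3.92·6.107774 = 23.9425 m, q = 2.068214·180/π = 118.4999°, L = 33.6440 m.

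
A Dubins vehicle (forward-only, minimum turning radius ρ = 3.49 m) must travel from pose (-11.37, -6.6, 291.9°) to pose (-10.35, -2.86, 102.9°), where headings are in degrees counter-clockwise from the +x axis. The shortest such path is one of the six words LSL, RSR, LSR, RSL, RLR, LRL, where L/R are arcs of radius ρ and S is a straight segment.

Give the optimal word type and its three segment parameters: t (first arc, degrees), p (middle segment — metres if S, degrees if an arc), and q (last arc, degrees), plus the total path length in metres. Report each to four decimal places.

RLR: t = 31.1047°, p = 272.8717°, q = 70.7670°, L = 22.8264 m

Let ψ = atan2(Δy, Δx) = atan2(3.74, 1.02) = 74.7449° be the start→goal bearing.
Normalize: d = |goal − start| / ρ = 3.876596/3.49 = 1.110773, α = (θ_start − ψ) mod 360° = 217.1551° = 3.790072 rad, β = (θ_goal − ψ) mod 360° = 28.1551° = 0.491400 rad.
Common terms: sin α = -0.603975, cos α = -0.797003, sin β = 0.471860, cos β = 0.881673, cos(α−β) = -0.987688, d² = 1.233816. Work in radians in the unit-radius frame; every candidate has L = ρ·(t + p + q).
LSL: p² = 2 + d² − 2cos(α−β) + 2d(sin α − sin β) = 2.819176; p = √p² = 1.679040; φ = atan2(cos β − cos α, d + sin α − sin β) = 1.549987 rad; t = (φ − α) mod 2π = 4.043100 rad, q = (β − φ) mod 2π = 5.224598 rad → L = 3.49·(4.043100 + 1.679040 + 5.224598) = 3.49·10.946738 = 38.204117 m
RSR: p² = 2 + d² − 2cos(α−β) + 2d(sin β − sin α) = 7.599209; p = √p² = 2.756666; φ = atan2(cos α − cos β, d − sin α + sin β) = -0.654738 rad; t = (α − φ) mod 2π = 4.444810 rad, q = (φ − β) mod 2π = 5.137047 rad → L = 3.49·(4.444810 + 2.756666 + 5.137047) = 3.49·12.338524 = 43.061448 m
LSR: p² = d² − 2 + 2cos(α−β) + 2d(sin α + sin β) = -3.035060 < 0 → infeasible
RSL: p² = d² − 2 + 2cos(α−β) − 2d(sin α + sin β) = -2.448062 < 0 → infeasible
RLR: c = (6 − d² + 2cos(α−β) + 2d(sin α − sin β))/8 = 0.050099; p = 2π − arccos c = 4.762509 rad; φ = atan2(cos α − cos β, d − sin α + sin β) = -0.654738 rad; t = (α − φ + p/2) mod 2π = 0.542879 rad, q = (α − β − t + p) mod 2π = 1.235117 rad → L = 3.49·(0.542879 + 4.762509 + 1.235117) = 3.49·6.540505 = 22.826361 m
LRL: c = (6 − d² + 2cos(α−β) − 2d(sin α − sin β))/8 = 0.647603; p = 2π − arccos c = 5.416823 rad; φ = atan2(cos β − cos α, d + sin α − sin β) = 1.549987 rad; t = (φ − α + p/2) mod 2π = 0.468327 rad, q = (β − α − t + p) mod 2π = 1.649824 rad → L = 3.49·(0.468327 + 5.416823 + 1.649824) = 3.49·7.534975 = 26.297062 m
Shortest: RLR with L = 22.826361 m ≈ 22.8264 m
Convert RLR to answer units (arcs ×180/π): t = 0.542879·180/π = 31.1047°, p = 4.762509·180/π = 272.8717°, q = 1.235117·180/π = 70.7670°, L = 22.8264 m.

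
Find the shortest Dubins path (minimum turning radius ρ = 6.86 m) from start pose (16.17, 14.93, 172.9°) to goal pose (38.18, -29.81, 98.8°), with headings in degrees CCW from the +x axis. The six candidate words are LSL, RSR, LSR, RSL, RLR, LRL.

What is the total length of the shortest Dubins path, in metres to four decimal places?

76.3985 m

Let ψ = atan2(Δy, Δx) = atan2(-44.74, 22.01) = -63.8050° be the start→goal bearing.
Normalize: d = |goal − start| / ρ = 49.860883/6.86 = 7.268350, α = (θ_start − ψ) mod 360° = 236.7050° = 4.131281 rad, β = (θ_goal − ψ) mod 360° = 162.6050° = 2.837992 rad.
Common terms: sin α = -0.835855, cos α = -0.548950, sin β = 0.298958, cos β = -0.954266, cos(α−β) = 0.273959, d² = 52.828917. Work in radians in the unit-radius frame; every candidate has L = ρ·(t + p + q).
LSL: p² = 2 + d² − 2cos(α−β) + 2d(sin α − sin β) = 37.784560; p = √p² = 6.146915; φ = atan2(cos β − cos α, d + sin α − sin β) = -0.065986 rad; t = (φ − α) mod 2π = 2.085918 rad, q = (β − φ) mod 2π = 2.903978 rad → L = 6.86·(2.085918 + 6.146915 + 2.903978) = 6.86·11.136811 = 76.398524 m
RSR: p² = 2 + d² − 2cos(α−β) + 2d(sin β − sin α) = 70.777437; p = √p² = 8.412933; φ = atan2(cos α − cos β, d − sin α + sin β) = 0.048196 rad; t = (α − φ) mod 2π = 4.083085 rad, q = (φ − β) mod 2π = 3.493390 rad → L = 6.86·(4.083085 + 8.412933 + 3.493390) = 6.86·15.989407 = 109.687332 m
LSR: p² = d² − 2 + 2cos(α−β) + 2d(sin α + sin β) = 43.572129; p = √p² = 6.600919; φ = atan2(−cos α − cos β, d + sin α + sin β) − atan2(−2, p) = 0.513903 rad; t = (φ − α) mod 2π = 2.665808 rad, q = (φ − β) mod 2π = 3.959097 rad → L = 6.86·(2.665808 + 6.600919 + 3.959097) = 6.86·13.225824 = 90.729150 m
RSL: p² = d² − 2 + 2cos(α−β) − 2d(sin α + sin β) = 59.181542; p = √p² = 7.692954; φ = atan2(cos α + cos β, d − sin α − sin β) − atan2(2, p) = -0.444609 rad; t = (α − φ) mod 2π = 4.575890 rad, q = (β − φ) mod 2π = 3.282601 rad → L = 6.86·(4.575890 + 7.692954 + 3.282601) = 6.86·15.551444 = 106.682906 m
RLR: c = (6 − d² + 2cos(α−β) + 2d(sin α − sin β))/8 = -7.847180, |c| > 1 → infeasible
LRL: c = (6 − d² + 2cos(α−β) − 2d(sin α − sin β))/8 = -3.723070, |c| > 1 → infeasible
Shortest: LSL with L = 76.398524 m ≈ 76.3985 m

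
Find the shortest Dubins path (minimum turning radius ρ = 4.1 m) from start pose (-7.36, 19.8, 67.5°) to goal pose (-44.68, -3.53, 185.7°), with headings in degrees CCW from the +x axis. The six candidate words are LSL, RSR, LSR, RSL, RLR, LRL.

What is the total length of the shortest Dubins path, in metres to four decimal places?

Let ψ = atan2(Δy, Δx) = atan2(-23.33, -37.32) = -147.9891° be the start→goal bearing.
Normalize: d = |goal − start| / ρ = 44.012172/4.1 = 10.734676, α = (θ_start − ψ) mod 360° = 215.4891° = 3.760994 rad, β = (θ_goal − ψ) mod 360° = 333.6891° = 5.823973 rad.
Common terms: sin α = -0.580548, cos α = -0.814226, sin β = -0.443242, cos β = 0.896402, cos(α−β) = -0.472551, d² = 115.233272. Work in radians in the unit-radius frame; every candidate has L = ρ·(t + p + q).
LSL: p² = 2 + d² − 2cos(α−β) + 2d(sin α − sin β) = 115.230497; p = √p² = 10.734547; φ = atan2(cos β − cos α, d + sin α − sin β) = 0.160040 rad; t = (φ − α) mod 2π = 2.682231 rad, q = (β − φ) mod 2π = 5.663934 rad → L = 4.1·(2.682231 + 10.734547 + 5.663934) = 4.1·19.080711 = 78.230917 m
RSR: p² = 2 + d² − 2cos(α−β) + 2d(sin β − sin α) = 121.126250; p = √p² = 11.005737; φ = atan2(cos α − cos β, d − sin α + sin β) = -0.156063 rad; t = (α − φ) mod 2π = 3.917058 rad, q = (φ − β) mod 2π = 0.303149 rad → L = 4.1·(3.917058 + 11.005737 + 0.303149) = 4.1·15.225943 = 62.426367 m
LSR: p² = d² − 2 + 2cos(α−β) + 2d(sin α + sin β) = 90.308066; p = √p² = 9.503056; φ = atan2(−cos α − cos β, d + sin α + sin β) − atan2(−2, p) = 0.198969 rad; t = (φ − α) mod 2π = 2.721160 rad, q = (φ − β) mod 2π = 0.658181 rad → L = 4.1·(2.721160 + 9.503056 + 0.658181) = 4.1·12.882397 = 52.817829 m
RSL: p² = d² − 2 + 2cos(α−β) − 2d(sin α + sin β) = 134.268274; p = √p² = 11.587419; φ = atan2(cos α + cos β, d − sin α − sin β) − atan2(2, p) = -0.163928 rad; t = (α − φ) mod 2π = 3.924923 rad, q = (β − φ) mod 2π = 5.987902 rad → L = 4.1·(3.924923 + 11.587419 + 5.987902) = 4.1·21.500243 = 88.150998 m
RLR: c = (6 − d² + 2cos(α−β) + 2d(sin α − sin β))/8 = -14.140781, |c| > 1 → infeasible
LRL: c = (6 − d² + 2cos(α−β) − 2d(sin α − sin β))/8 = -13.403812, |c| > 1 → infeasible
Shortest: LSR with L = 52.817829 m ≈ 52.8178 m

52.8178 m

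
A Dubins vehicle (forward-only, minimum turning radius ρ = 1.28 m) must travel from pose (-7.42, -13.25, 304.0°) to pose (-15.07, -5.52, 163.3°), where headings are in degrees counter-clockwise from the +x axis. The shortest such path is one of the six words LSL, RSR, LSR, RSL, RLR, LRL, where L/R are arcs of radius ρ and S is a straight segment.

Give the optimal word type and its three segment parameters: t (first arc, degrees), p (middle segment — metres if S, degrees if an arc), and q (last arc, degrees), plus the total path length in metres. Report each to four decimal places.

Let ψ = atan2(Δy, Δx) = atan2(7.73, -7.65) = 134.7020° be the start→goal bearing.
Normalize: d = |goal − start| / ρ = 10.875449/1.28 = 8.496445, α = (θ_start − ψ) mod 360° = 169.2980° = 2.954808 rad, β = (θ_goal − ψ) mod 360° = 28.5980° = 0.499130 rad.
Common terms: sin α = 0.185700, cos α = -0.982606, sin β = 0.478662, cos β = 0.877999, cos(α−β) = -0.773840, d² = 72.189575. Work in radians in the unit-radius frame; every candidate has L = ρ·(t + p + q).
LSL: p² = 2 + d² − 2cos(α−β) + 2d(sin α − sin β) = 70.759000; p = √p² = 8.411837; φ = atan2(cos β − cos α, d + sin α − sin β) = 0.223034 rad; t = (φ − α) mod 2π = 3.551411 rad, q = (β − φ) mod 2π = 0.276096 rad → L = 1.28·(3.551411 + 8.411837 + 0.276096) = 1.28·12.239344 = 15.666360 m
RSR: p² = 2 + d² − 2cos(α−β) + 2d(sin β − sin α) = 80.715511; p = √p² = 8.984181; φ = atan2(cos α − cos β, d − sin α + sin β) = -0.208608 rad; t = (α − φ) mod 2π = 3.163416 rad, q = (φ − β) mod 2π = 5.575448 rad → L = 1.28·(3.163416 + 8.984181 + 5.575448) = 1.28·17.723045 = 22.685497 m
LSR: p² = d² − 2 + 2cos(α−β) + 2d(sin α + sin β) = 79.931326; p = √p² = 8.940432; φ = atan2(−cos α − cos β, d + sin α + sin β) − atan2(−2, p) = 0.231498 rad; t = (φ − α) mod 2π = 3.559875 rad, q = (φ − β) mod 2π = 6.015554 rad → L = 1.28·(3.559875 + 8.940432 + 6.015554) = 1.28·18.515861 = 23.700302 m
RSL: p² = d² − 2 + 2cos(α−β) − 2d(sin α + sin β) = 57.352463; p = √p² = 7.573141; φ = atan2(cos α + cos β, d − sin α − sin β) − atan2(2, p) = -0.271552 rad; t = (α − φ) mod 2π = 3.226360 rad, q = (β − φ) mod 2π = 0.770681 rad → L = 1.28·(3.226360 + 7.573141 + 0.770681) = 1.28·11.570182 = 14.809833 m
RLR: c = (6 − d² + 2cos(α−β) + 2d(sin α − sin β))/8 = -9.089439, |c| > 1 → infeasible
LRL: c = (6 − d² + 2cos(α−β) − 2d(sin α − sin β))/8 = -7.844875, |c| > 1 → infeasible
Shortest: RSL with L = 14.809833 m ≈ 14.8098 m
Convert RSL to answer units (arcs ×180/π): t = 3.226360·180/π = 184.8568°, p = ρ·p = 1.28·7.573141 = 9.6936 m, q = 0.770681·180/π = 44.1568°, L = 14.8098 m.

RSL: t = 184.8568°, p = 9.6936 m, q = 44.1568°, L = 14.8098 m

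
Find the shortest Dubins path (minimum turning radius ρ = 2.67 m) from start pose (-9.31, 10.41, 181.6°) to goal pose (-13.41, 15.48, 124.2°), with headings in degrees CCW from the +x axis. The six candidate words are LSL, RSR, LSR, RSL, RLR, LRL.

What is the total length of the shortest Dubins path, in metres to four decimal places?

Let ψ = atan2(Δy, Δx) = atan2(5.07, -4.10) = 128.9617° be the start→goal bearing.
Normalize: d = |goal − start| / ρ = 6.520345/2.67 = 2.442077, α = (θ_start − ψ) mod 360° = 52.6383° = 0.918711 rad, β = (θ_goal − ψ) mod 360° = 355.2383° = 6.200078 rad.
Common terms: sin α = 0.794820, cos α = 0.606845, sin β = -0.083012, cos β = 0.996549, cos(α−β) = 0.538771, d² = 5.963739. Work in radians in the unit-radius frame; every candidate has L = ρ·(t + p + q).
LSL: p² = 2 + d² − 2cos(α−β) + 2d(sin α − sin β) = 11.173665; p = √p² = 3.342703; φ = atan2(cos β − cos α, d + sin α − sin β) = 0.116849 rad; t = (φ − α) mod 2π = 5.481323 rad, q = (β − φ) mod 2π = 6.083228 rad → L = 2.67·(5.481323 + 3.342703 + 6.083228) = 2.67·14.907255 = 39.802371 m
RSR: p² = 2 + d² − 2cos(α−β) + 2d(sin β − sin α) = 2.598730; p = √p² = 1.612058; φ = atan2(cos α − cos β, d − sin α + sin β) = -0.244162 rad; t = (α − φ) mod 2π = 1.162873 rad, q = (φ − β) mod 2π = 6.122131 rad → L = 2.67·(1.162873 + 1.612058 + 6.122131) = 2.67·8.897062 = 23.755155 m
LSR: p² = d² − 2 + 2cos(α−β) + 2d(sin α + sin β) = 8.517861; p = √p² = 2.918537; φ = atan2(−cos α − cos β, d + sin α + sin β) − atan2(−2, p) = 0.130440 rad; t = (φ − α) mod 2π = 5.494914 rad, q = (φ − β) mod 2π = 0.213548 rad → L = 2.67·(5.494914 + 2.918537 + 0.213548) = 2.67·8.627000 = 23.034089 m
RSL: p² = d² − 2 + 2cos(α−β) − 2d(sin α + sin β) = 1.564701; p = √p² = 1.250880; φ = atan2(cos α + cos β, d − sin α − sin β) − atan2(2, p) = -0.264523 rad; t = (α − φ) mod 2π = 1.183234 rad, q = (β − φ) mod 2π = 0.181415 rad → L = 2.67·(1.183234 + 1.250880 + 0.181415) = 2.67·2.615529 = 6.983463 m
RLR: c = (6 − d² + 2cos(α−β) + 2d(sin α − sin β))/8 = 0.675159; p = 2π − arccos c = 5.453569 rad; φ = atan2(cos α − cos β, d − sin α + sin β) = -0.244162 rad; t = (α − φ + p/2) mod 2π = 3.889657 rad, q = (α − β − t + p) mod 2π = 2.565731 rad → L = 2.67·(3.889657 + 5.453569 + 2.565731) = 2.67·11.908957 = 31.796915 m
LRL: c = (6 − d² + 2cos(α−β) − 2d(sin α − sin β))/8 = -0.396708; p = 2π − arccos c = 4.304461 rad; φ = atan2(cos β − cos α, d + sin α − sin β) = 0.116849 rad; t = (φ − α + p/2) mod 2π = 1.350368 rad, q = (β − α − t + p) mod 2π = 1.952274 rad → L = 2.67·(1.350368 + 4.304461 + 1.952274) = 2.67·7.607103 = 20.310965 m
Shortest: RSL with L = 6.983463 m ≈ 6.9835 m

6.9835 m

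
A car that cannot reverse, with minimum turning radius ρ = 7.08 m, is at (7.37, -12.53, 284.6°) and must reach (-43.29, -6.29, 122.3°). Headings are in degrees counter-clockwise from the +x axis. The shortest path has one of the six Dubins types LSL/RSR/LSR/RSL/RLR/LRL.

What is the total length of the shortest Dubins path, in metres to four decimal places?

59.6797 m

Let ψ = atan2(Δy, Δx) = atan2(6.24, -50.66) = 172.9780° be the start→goal bearing.
Normalize: d = |goal − start| / ρ = 51.042857/7.08 = 7.209443, α = (θ_start − ψ) mod 360° = 111.6220° = 1.948171 rad, β = (θ_goal − ψ) mod 360° = 309.3220° = 5.398687 rad.
Common terms: sin α = 0.929635, cos α = -0.368481, sin β = -0.773597, cos β = 0.633678, cos(α−β) = -0.952661, d² = 51.976068. Work in radians in the unit-radius frame; every candidate has L = ρ·(t + p + q).
LSL: p² = 2 + d² − 2cos(α−β) + 2d(sin α − sin β) = 80.440103; p = √p² = 8.968841; φ = atan2(cos β − cos α, d + sin α − sin β) = 0.111972 rad; t = (φ − α) mod 2π = 4.446986 rad, q = (β − φ) mod 2π = 5.286715 rad → L = 7.08·(4.446986 + 8.968841 + 5.286715) = 7.08·18.702542 = 132.413997 m
RSR: p² = 2 + d² − 2cos(α−β) + 2d(sin β − sin α) = 31.322680; p = √p² = 5.596667; φ = atan2(cos α − cos β, d − sin α + sin β) = -0.180035 rad; t = (α − φ) mod 2π = 2.128206 rad, q = (φ − β) mod 2π = 0.704464 rad → L = 7.08·(2.128206 + 5.596667 + 0.704464) = 7.08·8.429336 = 59.679700 m
LSR: p² = d² − 2 + 2cos(α−β) + 2d(sin α + sin β) = 50.320640; p = √p² = 7.093704; φ = atan2(−cos α − cos β, d + sin α + sin β) − atan2(−2, p) = 0.238817 rad; t = (φ − α) mod 2π = 4.573831 rad, q = (φ − β) mod 2π = 1.123315 rad → L = 7.08·(4.573831 + 7.093704 + 1.123315) = 7.08·12.790851 = 90.559224 m
RSL: p² = d² − 2 + 2cos(α−β) − 2d(sin α + sin β) = 45.820851; p = √p² = 6.769110; φ = atan2(cos α + cos β, d − sin α − sin β) − atan2(2, p) = -0.249706 rad; t = (α − φ) mod 2π = 2.197877 rad, q = (β − φ) mod 2π = 5.648393 rad → L = 7.08·(2.197877 + 6.769110 + 5.648393) = 7.08·14.615380 = 103.476888 m
RLR: c = (6 − d² + 2cos(α−β) + 2d(sin α − sin β))/8 = -2.915335, |c| > 1 → infeasible
LRL: c = (6 − d² + 2cos(α−β) − 2d(sin α − sin β))/8 = -9.055013, |c| > 1 → infeasible
Shortest: RSR with L = 59.679700 m ≈ 59.6797 m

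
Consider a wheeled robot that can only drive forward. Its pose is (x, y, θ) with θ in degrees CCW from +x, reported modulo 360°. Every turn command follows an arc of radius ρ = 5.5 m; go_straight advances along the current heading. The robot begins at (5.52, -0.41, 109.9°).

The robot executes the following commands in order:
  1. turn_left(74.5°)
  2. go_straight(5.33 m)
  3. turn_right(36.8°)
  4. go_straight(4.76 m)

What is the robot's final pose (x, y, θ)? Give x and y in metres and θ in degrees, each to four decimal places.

set_pose: (x, y, θ) = (5.5200, -0.4100, 109.9000°), ρ = 5.5
turn_left(74.5°): centre at ρ to the left, rotate +74.5° → (-0.0735, 3.2017, 184.4000°)
go_straight(5.33): x += 5.33·cos θ, y += 5.33·sin θ → (-5.3878, 2.7928, 184.4000°)
turn_right(36.8°): centre at ρ to the right, rotate −36.8° → (-8.7568, 3.6328, 147.6000°)
go_straight(4.76): x += 4.76·cos θ, y += 4.76·sin θ → (-12.7758, 6.1833, 147.6000°)

(-12.7758, 6.1833, 147.6000°)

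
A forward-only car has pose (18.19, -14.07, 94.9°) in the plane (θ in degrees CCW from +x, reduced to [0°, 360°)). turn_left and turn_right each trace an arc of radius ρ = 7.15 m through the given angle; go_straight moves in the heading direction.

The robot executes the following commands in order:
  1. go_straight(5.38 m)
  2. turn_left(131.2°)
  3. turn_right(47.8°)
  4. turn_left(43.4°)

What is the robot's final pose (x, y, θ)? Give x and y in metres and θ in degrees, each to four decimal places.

(-4.8779, -8.3600, 221.7000°)

set_pose: (x, y, θ) = (18.1900, -14.0700, 94.9000°), ρ = 7.15
go_straight(5.38): x += 5.38·cos θ, y += 5.38·sin θ → (17.7305, -8.7097, 94.9000°)
turn_left(131.2°): centre at ρ to the left, rotate +131.2° → (5.4546, -4.3626, 226.1000°)
turn_right(47.8°): centre at ρ to the right, rotate −47.8° → (0.0906, -6.5516, 178.3000°)
turn_left(43.4°): centre at ρ to the left, rotate +43.4° → (-4.8779, -8.3600, 221.7000°)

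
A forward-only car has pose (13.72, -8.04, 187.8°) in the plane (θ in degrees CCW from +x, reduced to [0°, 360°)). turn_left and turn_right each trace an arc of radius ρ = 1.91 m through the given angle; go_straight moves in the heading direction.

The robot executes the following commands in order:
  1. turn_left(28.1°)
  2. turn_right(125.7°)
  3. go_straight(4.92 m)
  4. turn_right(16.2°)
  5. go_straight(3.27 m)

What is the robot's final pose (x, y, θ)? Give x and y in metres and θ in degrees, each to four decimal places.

(10.7874, 1.7518, 74.0000°)

set_pose: (x, y, θ) = (13.7200, -8.0400, 187.8000°), ρ = 1.91
turn_left(28.1°): centre at ρ to the left, rotate +28.1° → (12.8592, -8.3851, 215.9000°)
turn_right(125.7°): centre at ρ to the right, rotate −125.7° → (9.8293, -6.8446, 90.2000°)
go_straight(4.92): x += 4.92·cos θ, y += 4.92·sin θ → (9.8121, -1.9247, 90.2000°)
turn_right(16.2°): centre at ρ to the right, rotate −16.2° → (9.8861, -1.3915, 74.0000°)
go_straight(3.27): x += 3.27·cos θ, y += 3.27·sin θ → (10.7874, 1.7518, 74.0000°)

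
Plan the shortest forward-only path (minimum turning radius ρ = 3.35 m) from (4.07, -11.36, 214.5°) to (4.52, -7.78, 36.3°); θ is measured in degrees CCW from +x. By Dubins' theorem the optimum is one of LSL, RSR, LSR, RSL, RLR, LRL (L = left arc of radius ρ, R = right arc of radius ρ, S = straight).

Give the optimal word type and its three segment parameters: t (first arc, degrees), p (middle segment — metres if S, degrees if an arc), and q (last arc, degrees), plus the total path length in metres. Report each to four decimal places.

Let ψ = atan2(Δy, Δx) = atan2(3.58, 0.45) = 82.8356° be the start→goal bearing.
Normalize: d = |goal − start| / ρ = 3.608171/3.35 = 1.077066, α = (θ_start − ψ) mod 360° = 131.6644° = 2.297977 rad, β = (θ_goal − ψ) mod 360° = 313.4644° = 5.470986 rad.
Common terms: sin α = 0.747051, cos α = -0.664766, sin β = -0.725802, cos β = 0.687904, cos(α−β) = -0.999507, d² = 1.160071. Work in radians in the unit-radius frame; every candidate has L = ρ·(t + p + q).
LSL: p² = 2 + d² − 2cos(α−β) + 2d(sin α − sin β) = 8.331805; p = √p² = 2.886487; φ = atan2(cos β − cos α, d + sin α − sin β) = 0.487730 rad; t = (φ − α) mod 2π = 4.472938 rad, q = (β − φ) mod 2π = 4.983256 rad → L = 3.35·(4.472938 + 2.886487 + 4.983256) = 3.35·12.342680 = 41.347979 m
RSR: p² = 2 + d² − 2cos(α−β) + 2d(sin β − sin α) = 1.986364; p = √p² = 1.409384; φ = atan2(cos α − cos β, d − sin α + sin β) = -1.855447 rad; t = (α − φ) mod 2π = 4.153425 rad, q = (φ − β) mod 2π = 5.239937 rad → L = 3.35·(4.153425 + 1.409384 + 5.239937) = 3.35·10.802746 = 36.189200 m
LSR: p² = d² − 2 + 2cos(α−β) + 2d(sin α + sin β) = -2.793168 < 0 → infeasible
RSL: p² = d² − 2 + 2cos(α−β) − 2d(sin α + sin β) = -2.884716 < 0 → infeasible
RLR: c = (6 − d² + 2cos(α−β) + 2d(sin α − sin β))/8 = 0.751704; p = 2π − arccos c = 5.563032 rad; φ = atan2(cos α − cos β, d − sin α + sin β) = -1.855447 rad; t = (α − φ + p/2) mod 2π = 0.651755 rad, q = (α − β − t + p) mod 2π = 1.738268 rad → L = 3.35·(0.651755 + 5.563032 + 1.738268) = 3.35·7.953055 = 26.642734 m
LRL: c = (6 − d² + 2cos(α−β) − 2d(sin α − sin β))/8 = -0.041476; p = 2π − arccos c = 4.670902 rad; φ = atan2(cos β − cos α, d + sin α − sin β) = 0.487730 rad; t = (φ − α + p/2) mod 2π = 0.525203 rad, q = (β − α − t + p) mod 2π = 1.035522 rad → L = 3.35·(0.525203 + 4.670902 + 1.035522) = 3.35·6.231626 = 20.875948 m
Shortest: LRL with L = 20.875948 m ≈ 20.8759 m
Convert LRL to answer units (arcs ×180/π): t = 0.525203·180/π = 30.0919°, p = 4.670902·180/π = 267.6229°, q = 1.035522·180/π = 59.3310°, L = 20.8759 m.

LRL: t = 30.0919°, p = 267.6229°, q = 59.3310°, L = 20.8759 m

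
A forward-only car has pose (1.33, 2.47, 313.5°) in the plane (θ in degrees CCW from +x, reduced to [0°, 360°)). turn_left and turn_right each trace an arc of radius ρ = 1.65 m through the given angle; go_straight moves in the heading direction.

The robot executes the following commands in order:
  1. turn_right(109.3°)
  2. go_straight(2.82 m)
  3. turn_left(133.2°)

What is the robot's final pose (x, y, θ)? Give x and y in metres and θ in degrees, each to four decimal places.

set_pose: (x, y, θ) = (1.3300, 2.4700, 313.5000°), ρ = 1.65
turn_right(109.3°): centre at ρ to the right, rotate −109.3° → (0.8095, -0.1708, 204.2000°)
go_straight(2.82): x += 2.82·cos θ, y += 2.82·sin θ → (-1.7627, -1.3268, 204.2000°)
turn_left(133.2°): centre at ρ to the left, rotate +133.2° → (-1.7204, -4.3551, 337.4000°)

(-1.7204, -4.3551, 337.4000°)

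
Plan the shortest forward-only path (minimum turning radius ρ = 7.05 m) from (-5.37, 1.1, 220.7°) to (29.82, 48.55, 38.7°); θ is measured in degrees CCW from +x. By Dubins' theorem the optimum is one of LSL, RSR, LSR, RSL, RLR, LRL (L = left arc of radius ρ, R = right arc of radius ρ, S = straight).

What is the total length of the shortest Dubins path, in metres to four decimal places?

79.7791 m

Let ψ = atan2(Δy, Δx) = atan2(47.45, 35.19) = 53.4385° be the start→goal bearing.
Normalize: d = |goal − start| / ρ = 59.074856/7.05 = 8.379412, α = (θ_start − ψ) mod 360° = 167.2615° = 2.919263 rad, β = (θ_goal − ψ) mod 360° = 345.2615° = 6.025949 rad.
Common terms: sin α = 0.220502, cos α = -0.975386, sin β = -0.254408, cos β = 0.967097, cos(α−β) = -0.999391, d² = 70.214549. Work in radians in the unit-radius frame; every candidate has L = ρ·(t + p + q).
LSL: p² = 2 + d² − 2cos(α−β) + 2d(sin α − sin β) = 82.172271; p = √p² = 9.064892; φ = atan2(cos β − cos α, d + sin α − sin β) = 0.215961 rad; t = (φ − α) mod 2π = 3.579883 rad, q = (β − φ) mod 2π = 5.809988 rad → L = 7.05·(3.579883 + 9.064892 + 5.809988) = 7.05·18.454764 = 130.106083 m
RSR: p² = 2 + d² − 2cos(α−β) + 2d(sin β − sin α) = 66.254390; p = √p² = 8.139680; φ = atan2(cos α − cos β, d − sin α + sin β) = -0.240969 rad; t = (α − φ) mod 2π = 3.160232 rad, q = (φ − β) mod 2π = 0.016267 rad → L = 7.05·(3.160232 + 8.139680 + 0.016267) = 7.05·11.316179 = 79.779063 m
LSR: p² = d² − 2 + 2cos(α−β) + 2d(sin α + sin β) = 65.647539; p = √p² = 8.102317; φ = atan2(−cos α − cos β, d + sin α + sin β) − atan2(−2, p) = 0.242998 rad; t = (φ − α) mod 2π = 3.606920 rad, q = (φ − β) mod 2π = 0.500234 rad → L = 7.05·(3.606920 + 8.102317 + 0.500234) = 7.05·12.209472 = 86.076774 m
RSL: p² = d² − 2 + 2cos(α−β) − 2d(sin α + sin β) = 66.783995; p = √p² = 8.172147; φ = atan2(cos α + cos β, d − sin α − sin β) − atan2(2, p) = -0.241001 rad; t = (α − φ) mod 2π = 3.160265 rad, q = (β − φ) mod 2π = 6.266951 rad → L = 7.05·(3.160265 + 8.172147 + 6.266951) = 7.05·17.599363 = 124.075510 m
RLR: c = (6 − d² + 2cos(α−β) + 2d(sin α − sin β))/8 = -7.281799, |c| > 1 → infeasible
LRL: c = (6 − d² + 2cos(α−β) − 2d(sin α − sin β))/8 = -9.271534, |c| > 1 → infeasible
Shortest: RSR with L = 79.779063 m ≈ 79.7791 m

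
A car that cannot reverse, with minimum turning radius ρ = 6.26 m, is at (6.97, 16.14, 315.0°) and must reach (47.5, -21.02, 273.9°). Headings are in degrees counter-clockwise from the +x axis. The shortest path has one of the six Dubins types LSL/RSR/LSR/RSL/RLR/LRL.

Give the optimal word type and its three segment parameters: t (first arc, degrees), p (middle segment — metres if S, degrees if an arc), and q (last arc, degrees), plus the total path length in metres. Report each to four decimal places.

LSR: t = 4.4597°, p = 49.9978 m, q = 45.5597°, L = 55.4628 m

Let ψ = atan2(Δy, Δx) = atan2(-37.16, 40.53) = -42.5162° be the start→goal bearing.
Normalize: d = |goal − start| / ρ = 54.986785/6.26 = 8.783831, α = (θ_start − ψ) mod 360° = 357.5162° = 6.239835 rad, β = (θ_goal − ψ) mod 360° = 316.4162° = 5.522505 rad.
Common terms: sin α = -0.043337, cos α = 0.999061, sin β = -0.689415, cos β = 0.724367, cos(α−β) = 0.753563, d² = 77.155695. Work in radians in the unit-radius frame; every candidate has L = ρ·(t + p + q).
LSL: p² = 2 + d² − 2cos(α−β) + 2d(sin α − sin β) = 88.998646; p = √p² = 9.433909; φ = atan2(cos β − cos α, d + sin α − sin β) = -0.029122 rad; t = (φ − α) mod 2π = 0.014229 rad, q = (β − φ) mod 2π = 5.551626 rad → L = 6.26·(0.014229 + 9.433909 + 5.551626) = 6.26·14.999764 = 93.898525 m
RSR: p² = 2 + d² − 2cos(α−β) + 2d(sin β − sin α) = 66.298489; p = √p² = 8.142388; φ = atan2(cos α − cos β, d − sin α + sin β) = 0.033743 rad; t = (α − φ) mod 2π = 6.206092 rad, q = (φ − β) mod 2π = 0.794423 rad → L = 6.26·(6.206092 + 8.142388 + 0.794423) = 6.26·15.142904 = 94.794579 m
LSR: p² = d² − 2 + 2cos(α−β) + 2d(sin α + sin β) = 63.790091; p = √p² = 7.986870; φ = atan2(−cos α − cos β, d + sin α + sin β) − atan2(−2, p) = 0.034486 rad; t = (φ − α) mod 2π = 0.077837 rad, q = (φ − β) mod 2π = 0.795167 rad → L = 6.26·(0.077837 + 7.986870 + 0.795167) = 6.26·8.859874 = 55.462809 m
RSL: p² = d² − 2 + 2cos(α−β) − 2d(sin α + sin β) = 89.535552; p = √p² = 9.462323; φ = atan2(cos α + cos β, d − sin α − sin β) − atan2(2, p) = -0.029143 rad; t = (α − φ) mod 2π = 6.268978 rad, q = (β − φ) mod 2π = 5.551648 rad → L = 6.26·(6.268978 + 9.462323 + 5.551648) = 6.26·21.282949 = 133.231259 m
RLR: c = (6 − d² + 2cos(α−β) + 2d(sin α − sin β))/8 = -7.287311, |c| > 1 → infeasible
LRL: c = (6 − d² + 2cos(α−β) − 2d(sin α − sin β))/8 = -10.124831, |c| > 1 → infeasible
Shortest: LSR with L = 55.462809 m ≈ 55.4628 m
Convert LSR to answer units (arcs ×180/π): t = 0.077837·180/π = 4.4597°, p = ρ·p = 6.26·7.986870 = 49.9978 m, q = 0.795167·180/π = 45.5597°, L = 55.4628 m.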